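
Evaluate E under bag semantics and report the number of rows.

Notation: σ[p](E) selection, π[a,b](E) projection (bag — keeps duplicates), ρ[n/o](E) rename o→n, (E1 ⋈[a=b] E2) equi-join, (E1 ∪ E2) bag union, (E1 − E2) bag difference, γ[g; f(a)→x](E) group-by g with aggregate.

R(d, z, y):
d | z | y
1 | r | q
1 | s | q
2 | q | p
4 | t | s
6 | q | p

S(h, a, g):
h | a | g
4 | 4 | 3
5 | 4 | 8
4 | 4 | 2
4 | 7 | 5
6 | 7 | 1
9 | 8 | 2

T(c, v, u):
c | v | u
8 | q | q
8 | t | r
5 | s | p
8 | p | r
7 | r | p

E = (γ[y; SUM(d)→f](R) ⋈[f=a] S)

Row counts bottom-up:
  R → 5
  γ[y; SUM(d)→f](R) → 3
  S → 6
  (γ[y; SUM(d)→f](R) ⋈[f=a] S) → 4

|E| = 4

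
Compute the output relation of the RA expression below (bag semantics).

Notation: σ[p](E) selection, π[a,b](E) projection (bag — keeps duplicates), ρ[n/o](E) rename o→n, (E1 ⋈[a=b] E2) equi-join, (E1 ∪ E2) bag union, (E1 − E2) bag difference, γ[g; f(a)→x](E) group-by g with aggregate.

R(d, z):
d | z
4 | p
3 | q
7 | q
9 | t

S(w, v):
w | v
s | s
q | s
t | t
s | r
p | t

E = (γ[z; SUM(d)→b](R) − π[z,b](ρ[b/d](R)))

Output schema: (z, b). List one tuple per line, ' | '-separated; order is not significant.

Subexpression sizes:
  R → 4
  γ[z; SUM(d)→b](R) → 3
  R → 4
  ρ[b/d](R) → 4
  π[z,b](ρ[b/d](R)) → 4
  (γ[z; SUM(d)→b](R) − π[z,b](ρ[b/d](R))) → 1

== RESULT ==
z | b
q | 10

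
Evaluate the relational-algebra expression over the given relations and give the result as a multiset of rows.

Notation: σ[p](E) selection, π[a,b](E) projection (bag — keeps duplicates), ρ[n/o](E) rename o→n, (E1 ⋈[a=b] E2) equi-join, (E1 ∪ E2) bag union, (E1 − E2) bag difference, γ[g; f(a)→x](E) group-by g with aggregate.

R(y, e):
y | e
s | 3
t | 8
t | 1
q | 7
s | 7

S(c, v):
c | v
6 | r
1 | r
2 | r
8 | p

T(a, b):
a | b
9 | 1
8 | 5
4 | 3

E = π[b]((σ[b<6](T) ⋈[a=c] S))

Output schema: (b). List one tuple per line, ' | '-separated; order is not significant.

Per-node cardinality:
  T → 3
  σ[b<6](T) → 3
  S → 4
  (σ[b<6](T) ⋈[a=c] S) → 1
  π[b]((σ[b<6](T) ⋈[a=c] S)) → 1

== RESULT ==
b
5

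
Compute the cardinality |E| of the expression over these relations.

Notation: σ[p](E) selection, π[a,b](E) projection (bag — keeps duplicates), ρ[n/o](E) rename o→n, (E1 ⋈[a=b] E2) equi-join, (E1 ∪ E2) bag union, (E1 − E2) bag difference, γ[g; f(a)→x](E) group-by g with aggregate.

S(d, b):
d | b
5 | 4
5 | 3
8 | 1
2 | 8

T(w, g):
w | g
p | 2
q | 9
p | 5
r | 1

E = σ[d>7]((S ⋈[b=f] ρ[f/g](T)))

Subexpression sizes:
  S → 4
  T → 4
  ρ[f/g](T) → 4
  (S ⋈[b=f] ρ[f/g](T)) → 1
  σ[d>7]((S ⋈[b=f] ρ[f/g](T))) → 1

|E| = 1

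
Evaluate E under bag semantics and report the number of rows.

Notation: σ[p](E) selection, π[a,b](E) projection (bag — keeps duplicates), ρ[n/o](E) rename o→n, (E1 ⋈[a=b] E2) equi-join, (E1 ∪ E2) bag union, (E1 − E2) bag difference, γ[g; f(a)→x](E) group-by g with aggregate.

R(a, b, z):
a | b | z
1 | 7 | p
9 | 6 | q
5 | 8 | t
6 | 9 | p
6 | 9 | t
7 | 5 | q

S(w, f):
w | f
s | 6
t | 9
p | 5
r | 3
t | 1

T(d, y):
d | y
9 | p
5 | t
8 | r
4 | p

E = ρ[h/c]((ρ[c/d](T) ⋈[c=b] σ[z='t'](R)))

Stepwise |·|:
  T → 4
  ρ[c/d](T) → 4
  R → 6
  σ[z='t'](R) → 2
  (ρ[c/d](T) ⋈[c=b] σ[z='t'](R)) → 2
  ρ[h/c]((ρ[c/d](T) ⋈[c=b] σ[z='t'](R))) → 2

|E| = 2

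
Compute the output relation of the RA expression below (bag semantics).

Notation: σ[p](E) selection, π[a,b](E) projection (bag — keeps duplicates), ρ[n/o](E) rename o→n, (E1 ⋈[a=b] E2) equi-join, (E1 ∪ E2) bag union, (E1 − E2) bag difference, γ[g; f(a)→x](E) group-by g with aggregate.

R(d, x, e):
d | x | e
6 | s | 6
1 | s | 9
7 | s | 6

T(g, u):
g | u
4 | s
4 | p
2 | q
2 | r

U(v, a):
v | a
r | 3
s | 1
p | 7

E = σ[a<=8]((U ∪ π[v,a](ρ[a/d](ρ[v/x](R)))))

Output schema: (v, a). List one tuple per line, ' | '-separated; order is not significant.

Stepwise |·|:
  U → 3
  R → 3
  ρ[v/x](R) → 3
  ρ[a/d](ρ[v/x](R)) → 3
  π[v,a](ρ[a/d](ρ[v/x](R))) → 3
  (U ∪ π[v,a](ρ[a/d](ρ[v/x](R)))) → 6
  σ[a<=8]((U ∪ π[v,a](ρ[a/d](ρ[v/x](R))))) → 6

== RESULT ==
v | a
p | 7
r | 3
s | 1
s | 1
s | 6
s | 7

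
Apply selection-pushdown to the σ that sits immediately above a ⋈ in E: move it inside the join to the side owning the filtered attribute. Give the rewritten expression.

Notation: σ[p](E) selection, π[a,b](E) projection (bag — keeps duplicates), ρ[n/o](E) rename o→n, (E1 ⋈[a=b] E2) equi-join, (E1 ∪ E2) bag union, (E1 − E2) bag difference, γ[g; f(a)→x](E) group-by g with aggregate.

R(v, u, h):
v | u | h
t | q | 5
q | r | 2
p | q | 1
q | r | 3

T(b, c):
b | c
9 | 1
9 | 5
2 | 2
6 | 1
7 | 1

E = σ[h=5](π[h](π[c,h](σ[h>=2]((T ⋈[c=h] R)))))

σ filters on h, owned by the right side.
E' = σ[h=5](π[h](π[c,h]((T ⋈[c=h] σ[h>=2](R)))))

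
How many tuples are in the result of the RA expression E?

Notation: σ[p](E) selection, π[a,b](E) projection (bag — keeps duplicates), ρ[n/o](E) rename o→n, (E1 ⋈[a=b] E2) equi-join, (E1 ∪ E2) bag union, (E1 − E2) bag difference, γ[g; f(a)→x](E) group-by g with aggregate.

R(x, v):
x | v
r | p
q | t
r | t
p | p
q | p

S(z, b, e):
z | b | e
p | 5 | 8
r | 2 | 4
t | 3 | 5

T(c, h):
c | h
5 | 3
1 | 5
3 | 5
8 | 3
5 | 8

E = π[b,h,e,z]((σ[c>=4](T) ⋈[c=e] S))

Row counts bottom-up:
  T → 5
  σ[c>=4](T) → 3
  S → 3
  (σ[c>=4](T) ⋈[c=e] S) → 3
  π[b,h,e,z]((σ[c>=4](T) ⋈[c=e] S)) → 3

|E| = 3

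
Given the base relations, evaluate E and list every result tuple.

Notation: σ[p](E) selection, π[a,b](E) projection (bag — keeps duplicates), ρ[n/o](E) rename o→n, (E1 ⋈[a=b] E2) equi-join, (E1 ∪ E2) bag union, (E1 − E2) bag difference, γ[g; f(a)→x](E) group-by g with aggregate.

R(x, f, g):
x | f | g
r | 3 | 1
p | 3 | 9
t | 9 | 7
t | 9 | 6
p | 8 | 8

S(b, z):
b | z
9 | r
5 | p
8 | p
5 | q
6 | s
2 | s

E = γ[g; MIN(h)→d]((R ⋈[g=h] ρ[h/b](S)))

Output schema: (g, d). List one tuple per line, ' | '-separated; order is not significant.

Subexpression sizes:
  R → 5
  S → 6
  ρ[h/b](S) → 6
  (R ⋈[g=h] ρ[h/b](S)) → 3
  γ[g; MIN(h)→d]((R ⋈[g=h] ρ[h/b](S))) → 3

== RESULT ==
g | d
6 | 6
8 | 8
9 | 9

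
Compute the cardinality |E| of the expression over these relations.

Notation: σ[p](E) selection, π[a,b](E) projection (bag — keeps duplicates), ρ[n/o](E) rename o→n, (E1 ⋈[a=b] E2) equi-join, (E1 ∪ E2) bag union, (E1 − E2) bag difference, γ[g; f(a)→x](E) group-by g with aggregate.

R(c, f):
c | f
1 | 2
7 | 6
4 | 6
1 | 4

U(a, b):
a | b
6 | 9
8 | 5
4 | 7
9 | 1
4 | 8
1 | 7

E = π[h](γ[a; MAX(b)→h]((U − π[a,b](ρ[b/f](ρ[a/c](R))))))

Per-node cardinality:
  U → 6
  R → 4
  ρ[a/c](R) → 4
  ρ[b/f](ρ[a/c](R)) → 4
  π[a,b](ρ[b/f](ρ[a/c](R))) → 4
  (U − π[a,b](ρ[b/f](ρ[a/c](R)))) → 6
  γ[a; MAX(b)→h]((U − π[a,b](ρ[b/f](ρ[a/c](R))))) → 5
  π[h](γ[a; MAX(b)→h]((U − π[a,b](ρ[b/f](ρ[a/c](R)))))) → 5

|E| = 5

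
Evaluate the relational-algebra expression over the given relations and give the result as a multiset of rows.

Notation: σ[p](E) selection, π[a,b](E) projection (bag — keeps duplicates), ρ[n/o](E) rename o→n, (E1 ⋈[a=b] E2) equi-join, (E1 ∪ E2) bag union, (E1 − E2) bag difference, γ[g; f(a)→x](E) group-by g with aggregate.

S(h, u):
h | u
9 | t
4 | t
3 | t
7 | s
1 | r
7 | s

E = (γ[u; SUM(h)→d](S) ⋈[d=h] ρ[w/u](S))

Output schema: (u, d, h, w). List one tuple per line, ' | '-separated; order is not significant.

Per-node cardinality:
  S → 6
  γ[u; SUM(h)→d](S) → 3
  S → 6
  ρ[w/u](S) → 6
  (γ[u; SUM(h)→d](S) ⋈[d=h] ρ[w/u](S)) → 1

== RESULT ==
u | d | h | w
r | 1 | 1 | r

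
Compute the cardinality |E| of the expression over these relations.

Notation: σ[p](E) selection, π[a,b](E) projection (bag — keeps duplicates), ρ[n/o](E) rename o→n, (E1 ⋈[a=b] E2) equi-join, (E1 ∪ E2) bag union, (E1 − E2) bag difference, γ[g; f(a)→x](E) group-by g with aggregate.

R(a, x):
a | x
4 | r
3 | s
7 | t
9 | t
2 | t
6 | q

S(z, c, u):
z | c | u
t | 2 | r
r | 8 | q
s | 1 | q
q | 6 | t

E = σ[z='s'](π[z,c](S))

Row counts bottom-up:
  S → 4
  π[z,c](S) → 4
  σ[z='s'](π[z,c](S)) → 1

|E| = 1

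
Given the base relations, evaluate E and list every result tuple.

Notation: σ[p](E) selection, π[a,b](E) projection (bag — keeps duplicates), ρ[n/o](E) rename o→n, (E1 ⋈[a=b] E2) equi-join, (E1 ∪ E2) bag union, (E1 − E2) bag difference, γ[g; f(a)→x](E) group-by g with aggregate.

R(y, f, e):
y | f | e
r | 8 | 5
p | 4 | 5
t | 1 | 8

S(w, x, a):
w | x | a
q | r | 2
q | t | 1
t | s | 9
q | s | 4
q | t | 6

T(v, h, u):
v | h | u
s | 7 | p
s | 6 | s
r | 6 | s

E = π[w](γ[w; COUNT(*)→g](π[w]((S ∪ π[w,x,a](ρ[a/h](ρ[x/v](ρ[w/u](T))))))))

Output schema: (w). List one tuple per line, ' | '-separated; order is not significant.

Row counts bottom-up:
  S → 5
  T → 3
  ρ[w/u](T) → 3
  ρ[x/v](ρ[w/u](T)) → 3
  ρ[a/h](ρ[x/v](ρ[w/u](T))) → 3
  π[w,x,a](ρ[a/h](ρ[x/v](ρ[w/u](T)))) → 3
  (S ∪ π[w,x,a](ρ[a/h](ρ[x/v](ρ[w/u](T))))) → 8
  π[w]((S ∪ π[w,x,a](ρ[a/h](ρ[x/v](ρ[w/u](T)))))) → 8
  γ[w; COUNT(*)→g](π[w]((S ∪ π[w,x,a](ρ[a/h](ρ[x/v](ρ[w/u](T))))))) → 4
  π[w](γ[w; COUNT(*)→g](π[w]((S ∪ π[w,x,a](ρ[a/h](ρ[x/v](ρ[w/u](T)))))))) → 4

== RESULT ==
w
p
q
s
t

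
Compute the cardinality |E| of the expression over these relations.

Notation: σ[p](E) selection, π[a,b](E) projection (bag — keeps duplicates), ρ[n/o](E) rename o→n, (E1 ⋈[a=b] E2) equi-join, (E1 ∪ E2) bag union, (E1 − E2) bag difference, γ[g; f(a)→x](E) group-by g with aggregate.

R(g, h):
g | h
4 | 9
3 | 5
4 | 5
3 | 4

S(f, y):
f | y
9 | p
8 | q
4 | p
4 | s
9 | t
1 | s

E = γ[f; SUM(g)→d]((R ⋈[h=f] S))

Row counts bottom-up:
  R → 4
  S → 6
  (R ⋈[h=f] S) → 4
  γ[f; SUM(g)→d]((R ⋈[h=f] S)) → 2

|E| = 2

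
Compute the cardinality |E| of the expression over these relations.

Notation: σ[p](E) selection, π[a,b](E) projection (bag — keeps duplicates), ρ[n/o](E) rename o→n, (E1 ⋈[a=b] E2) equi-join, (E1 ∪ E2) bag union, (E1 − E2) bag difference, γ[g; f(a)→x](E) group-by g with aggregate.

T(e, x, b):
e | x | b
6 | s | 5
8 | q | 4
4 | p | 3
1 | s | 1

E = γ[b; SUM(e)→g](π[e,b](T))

Stepwise |·|:
  T → 4
  π[e,b](T) → 4
  γ[b; SUM(e)→g](π[e,b](T)) → 4

|E| = 4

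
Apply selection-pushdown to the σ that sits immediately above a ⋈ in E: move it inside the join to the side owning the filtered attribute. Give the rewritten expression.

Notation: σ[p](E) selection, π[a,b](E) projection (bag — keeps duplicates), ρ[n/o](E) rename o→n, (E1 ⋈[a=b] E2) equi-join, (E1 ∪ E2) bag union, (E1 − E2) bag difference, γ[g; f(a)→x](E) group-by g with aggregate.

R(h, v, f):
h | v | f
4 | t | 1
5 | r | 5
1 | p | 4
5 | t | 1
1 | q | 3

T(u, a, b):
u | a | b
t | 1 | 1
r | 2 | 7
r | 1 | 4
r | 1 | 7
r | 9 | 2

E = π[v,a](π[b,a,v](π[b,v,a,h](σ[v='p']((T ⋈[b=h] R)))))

σ filters on v, owned by the right side.
E' = π[v,a](π[b,a,v](π[b,v,a,h]((T ⋈[b=h] σ[v='p'](R)))))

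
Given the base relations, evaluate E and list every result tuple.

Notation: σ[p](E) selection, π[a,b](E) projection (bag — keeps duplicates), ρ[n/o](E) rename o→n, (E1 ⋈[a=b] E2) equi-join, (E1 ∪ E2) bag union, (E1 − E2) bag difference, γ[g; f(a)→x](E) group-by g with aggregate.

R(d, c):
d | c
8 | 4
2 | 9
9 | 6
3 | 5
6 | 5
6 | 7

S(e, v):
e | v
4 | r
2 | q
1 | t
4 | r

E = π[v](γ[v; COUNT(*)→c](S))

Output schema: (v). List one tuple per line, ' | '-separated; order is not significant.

Subexpression sizes:
  S → 4
  γ[v; COUNT(*)→c](S) → 3
  π[v](γ[v; COUNT(*)→c](S)) → 3

== RESULT ==
v
q
r
t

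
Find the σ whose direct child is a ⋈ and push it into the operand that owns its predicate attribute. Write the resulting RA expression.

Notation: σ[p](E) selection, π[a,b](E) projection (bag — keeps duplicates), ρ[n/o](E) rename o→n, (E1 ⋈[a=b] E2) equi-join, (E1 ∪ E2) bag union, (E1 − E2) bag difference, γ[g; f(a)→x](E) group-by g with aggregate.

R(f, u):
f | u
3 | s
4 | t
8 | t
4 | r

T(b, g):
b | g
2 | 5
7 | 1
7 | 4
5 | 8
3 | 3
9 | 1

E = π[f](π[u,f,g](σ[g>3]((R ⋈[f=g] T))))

σ filters on g, owned by the right side.
E' = π[f](π[u,f,g]((R ⋈[f=g] σ[g>3](T))))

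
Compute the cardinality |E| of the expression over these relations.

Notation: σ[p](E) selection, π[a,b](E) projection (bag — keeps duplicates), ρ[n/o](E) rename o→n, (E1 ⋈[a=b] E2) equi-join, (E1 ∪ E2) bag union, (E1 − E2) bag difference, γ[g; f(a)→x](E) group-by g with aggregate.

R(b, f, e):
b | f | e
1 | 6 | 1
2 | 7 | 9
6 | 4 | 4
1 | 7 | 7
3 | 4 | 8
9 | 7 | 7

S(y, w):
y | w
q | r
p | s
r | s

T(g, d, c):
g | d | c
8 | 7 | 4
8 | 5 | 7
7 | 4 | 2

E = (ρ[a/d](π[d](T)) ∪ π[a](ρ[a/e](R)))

Per-node cardinality:
  T → 3
  π[d](T) → 3
  ρ[a/d](π[d](T)) → 3
  R → 6
  ρ[a/e](R) → 6
  π[a](ρ[a/e](R)) → 6
  (ρ[a/d](π[d](T)) ∪ π[a](ρ[a/e](R))) → 9

|E| = 9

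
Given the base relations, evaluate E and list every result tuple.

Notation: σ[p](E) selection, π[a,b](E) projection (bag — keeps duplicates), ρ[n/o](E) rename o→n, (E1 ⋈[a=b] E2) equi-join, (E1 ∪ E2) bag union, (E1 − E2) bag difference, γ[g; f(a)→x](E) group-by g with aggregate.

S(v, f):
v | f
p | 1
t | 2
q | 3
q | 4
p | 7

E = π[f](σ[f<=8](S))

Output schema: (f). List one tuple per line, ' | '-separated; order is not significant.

Per-node cardinality:
  S → 5
  σ[f<=8](S) → 5
  π[f](σ[f<=8](S)) → 5

== RESULT ==
f
1
2
3
4
7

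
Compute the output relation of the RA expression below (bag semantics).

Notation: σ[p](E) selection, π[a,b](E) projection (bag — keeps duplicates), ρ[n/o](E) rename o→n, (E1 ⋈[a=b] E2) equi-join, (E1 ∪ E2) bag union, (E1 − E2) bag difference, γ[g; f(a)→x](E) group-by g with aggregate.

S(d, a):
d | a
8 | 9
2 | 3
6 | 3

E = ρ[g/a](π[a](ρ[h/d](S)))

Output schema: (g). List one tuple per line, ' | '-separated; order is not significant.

Per-node cardinality:
  S → 3
  ρ[h/d](S) → 3
  π[a](ρ[h/d](S)) → 3
  ρ[g/a](π[a](ρ[h/d](S))) → 3

== RESULT ==
g
3
3
9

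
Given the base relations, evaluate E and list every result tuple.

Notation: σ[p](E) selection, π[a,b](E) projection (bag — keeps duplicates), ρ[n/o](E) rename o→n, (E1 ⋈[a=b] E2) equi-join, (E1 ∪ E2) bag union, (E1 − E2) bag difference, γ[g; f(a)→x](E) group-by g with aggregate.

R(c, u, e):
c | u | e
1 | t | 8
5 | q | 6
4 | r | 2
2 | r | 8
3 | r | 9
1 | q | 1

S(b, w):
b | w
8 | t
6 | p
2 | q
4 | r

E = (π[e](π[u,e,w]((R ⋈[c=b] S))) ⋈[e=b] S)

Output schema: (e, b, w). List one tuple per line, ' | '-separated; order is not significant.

Per-node cardinality:
  R → 6
  S → 4
  (R ⋈[c=b] S) → 2
  π[u,e,w]((R ⋈[c=b] S)) → 2
  π[e](π[u,e,w]((R ⋈[c=b] S))) → 2
  S → 4
  (π[e](π[u,e,w]((R ⋈[c=b] S))) ⋈[e=b] S) → 2

== RESULT ==
e | b | w
2 | 2 | q
8 | 8 | t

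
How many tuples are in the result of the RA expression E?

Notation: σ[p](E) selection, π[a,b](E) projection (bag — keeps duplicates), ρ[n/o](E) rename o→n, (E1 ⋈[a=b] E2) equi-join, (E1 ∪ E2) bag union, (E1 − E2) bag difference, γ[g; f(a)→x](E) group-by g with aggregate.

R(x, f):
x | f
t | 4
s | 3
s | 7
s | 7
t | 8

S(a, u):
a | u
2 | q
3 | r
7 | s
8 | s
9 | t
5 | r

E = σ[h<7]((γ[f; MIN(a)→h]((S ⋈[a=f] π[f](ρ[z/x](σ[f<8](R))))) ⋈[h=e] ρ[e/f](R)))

Per-node cardinality:
  S → 6
  R → 5
  σ[f<8](R) → 4
  ρ[z/x](σ[f<8](R)) → 4
  π[f](ρ[z/x](σ[f<8](R))) → 4
  (S ⋈[a=f] π[f](ρ[z/x](σ[f<8](R)))) → 3
  γ[f; MIN(a)→h]((S ⋈[a=f] π[f](ρ[z/x](σ[f<8](R))))) → 2
  R → 5
  ρ[e/f](R) → 5
  (γ[f; MIN(a)→h]((S ⋈[a=f] π[f](ρ[z/x](σ[f<8](R))))) ⋈[h=e] ρ[e/f](R)) → 3
  σ[h<7]((γ[f; MIN(a)→h]((S ⋈[a=f] π[f](ρ[z/x](σ[f<8](R))))) ⋈[h=e] ρ[e/f](R))) → 1

|E| = 1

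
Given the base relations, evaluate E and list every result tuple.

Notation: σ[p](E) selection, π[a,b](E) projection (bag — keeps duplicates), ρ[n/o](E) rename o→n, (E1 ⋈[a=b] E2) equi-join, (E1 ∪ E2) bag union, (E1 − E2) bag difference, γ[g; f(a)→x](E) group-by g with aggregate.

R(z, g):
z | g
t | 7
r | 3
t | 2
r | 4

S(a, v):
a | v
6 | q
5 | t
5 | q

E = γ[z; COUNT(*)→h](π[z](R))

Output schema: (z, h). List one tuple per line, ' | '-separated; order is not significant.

Per-node cardinality:
  R → 4
  π[z](R) → 4
  γ[z; COUNT(*)→h](π[z](R)) → 2

== RESULT ==
z | h
r | 2
t | 2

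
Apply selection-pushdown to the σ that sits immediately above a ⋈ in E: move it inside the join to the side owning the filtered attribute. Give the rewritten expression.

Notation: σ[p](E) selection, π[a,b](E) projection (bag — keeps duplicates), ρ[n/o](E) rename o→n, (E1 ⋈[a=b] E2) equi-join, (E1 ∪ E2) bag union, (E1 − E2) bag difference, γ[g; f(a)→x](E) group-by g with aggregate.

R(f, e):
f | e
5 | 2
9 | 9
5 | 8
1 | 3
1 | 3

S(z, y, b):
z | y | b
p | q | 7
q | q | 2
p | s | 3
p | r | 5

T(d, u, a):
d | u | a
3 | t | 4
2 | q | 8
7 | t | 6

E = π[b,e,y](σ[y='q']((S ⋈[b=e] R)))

σ filters on y, owned by the left side.
E' = π[b,e,y]((σ[y='q'](S) ⋈[b=e] R))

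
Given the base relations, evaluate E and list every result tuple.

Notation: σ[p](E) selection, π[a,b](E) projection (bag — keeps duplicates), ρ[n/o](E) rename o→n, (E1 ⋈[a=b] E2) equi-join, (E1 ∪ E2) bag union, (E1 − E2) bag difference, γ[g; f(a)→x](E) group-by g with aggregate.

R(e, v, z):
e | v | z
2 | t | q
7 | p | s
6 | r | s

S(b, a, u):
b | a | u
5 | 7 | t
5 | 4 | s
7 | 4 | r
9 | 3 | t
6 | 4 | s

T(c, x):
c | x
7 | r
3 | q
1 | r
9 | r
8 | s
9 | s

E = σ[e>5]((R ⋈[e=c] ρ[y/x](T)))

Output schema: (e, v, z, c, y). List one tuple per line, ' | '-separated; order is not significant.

Per-node cardinality:
  R → 3
  T → 6
  ρ[y/x](T) → 6
  (R ⋈[e=c] ρ[y/x](T)) → 1
  σ[e>5]((R ⋈[e=c] ρ[y/x](T))) → 1

== RESULT ==
e | v | z | c | y
7 | p | s | 7 | r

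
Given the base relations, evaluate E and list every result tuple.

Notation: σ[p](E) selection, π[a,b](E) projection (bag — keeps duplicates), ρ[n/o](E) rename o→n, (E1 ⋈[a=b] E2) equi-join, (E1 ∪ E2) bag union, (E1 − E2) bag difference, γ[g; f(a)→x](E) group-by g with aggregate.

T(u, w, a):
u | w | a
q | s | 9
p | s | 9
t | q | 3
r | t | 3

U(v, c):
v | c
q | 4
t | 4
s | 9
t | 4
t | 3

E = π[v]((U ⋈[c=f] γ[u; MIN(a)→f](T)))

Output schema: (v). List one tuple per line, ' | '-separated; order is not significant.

Per-node cardinality:
  U → 5
  T → 4
  γ[u; MIN(a)→f](T) → 4
  (U ⋈[c=f] γ[u; MIN(a)→f](T)) → 4
  π[v]((U ⋈[c=f] γ[u; MIN(a)→f](T))) → 4

== RESULT ==
v
s
s
t
t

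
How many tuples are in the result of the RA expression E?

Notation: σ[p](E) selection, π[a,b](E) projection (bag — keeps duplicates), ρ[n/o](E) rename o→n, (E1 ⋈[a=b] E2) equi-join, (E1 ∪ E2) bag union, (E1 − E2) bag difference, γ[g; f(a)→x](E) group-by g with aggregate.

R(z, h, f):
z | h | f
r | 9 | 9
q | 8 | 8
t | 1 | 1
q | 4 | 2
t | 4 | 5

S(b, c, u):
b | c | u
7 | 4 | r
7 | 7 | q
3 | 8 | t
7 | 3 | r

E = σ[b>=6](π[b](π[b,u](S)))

Per-node cardinality:
  S → 4
  π[b,u](S) → 4
  π[b](π[b,u](S)) → 4
  σ[b>=6](π[b](π[b,u](S))) → 3

|E| = 3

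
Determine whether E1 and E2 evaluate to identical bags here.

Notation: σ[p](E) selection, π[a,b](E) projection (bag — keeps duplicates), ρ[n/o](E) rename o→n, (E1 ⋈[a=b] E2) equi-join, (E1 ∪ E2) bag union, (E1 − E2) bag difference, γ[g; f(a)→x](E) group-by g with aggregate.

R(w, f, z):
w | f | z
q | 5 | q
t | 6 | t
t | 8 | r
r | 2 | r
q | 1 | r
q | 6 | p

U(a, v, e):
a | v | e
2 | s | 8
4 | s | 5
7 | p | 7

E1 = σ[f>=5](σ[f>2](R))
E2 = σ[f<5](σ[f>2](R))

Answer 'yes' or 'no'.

E1 stepwise |·|:
  R → 6
  σ[f>2](R) → 4
  σ[f>=5](σ[f>2](R)) → 4
E2 stepwise |·|:
  R → 6
  σ[f>2](R) → 4
  σ[f<5](σ[f>2](R)) → 0

E1 result:
w | f | z
q | 5 | q
q | 6 | p
t | 6 | t
t | 8 | r
E2 result:
w | f | z
(0 rows)
Witness: ('q', 5, 'q') appears 1× in E1 but 0× in E2.

no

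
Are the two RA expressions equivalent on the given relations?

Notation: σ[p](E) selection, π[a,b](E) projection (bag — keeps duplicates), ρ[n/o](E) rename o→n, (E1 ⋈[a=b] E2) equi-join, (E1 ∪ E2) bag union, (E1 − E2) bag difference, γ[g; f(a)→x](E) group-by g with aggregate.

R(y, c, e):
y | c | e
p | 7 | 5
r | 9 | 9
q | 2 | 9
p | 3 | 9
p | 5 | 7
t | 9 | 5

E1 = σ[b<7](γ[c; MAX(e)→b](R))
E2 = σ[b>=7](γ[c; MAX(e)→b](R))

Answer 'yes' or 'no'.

E1 per-node cardinality:
  R → 6
  γ[c; MAX(e)→b](R) → 5
  σ[b<7](γ[c; MAX(e)→b](R)) → 1
E2 per-node cardinality:
  R → 6
  γ[c; MAX(e)→b](R) → 5
  σ[b>=7](γ[c; MAX(e)→b](R)) → 4

E1 result:
c | b
7 | 5
E2 result:
c | b
2 | 9
3 | 9
5 | 7
9 | 9
Witness: (2, 9) appears 0× in E1 but 1× in E2.

no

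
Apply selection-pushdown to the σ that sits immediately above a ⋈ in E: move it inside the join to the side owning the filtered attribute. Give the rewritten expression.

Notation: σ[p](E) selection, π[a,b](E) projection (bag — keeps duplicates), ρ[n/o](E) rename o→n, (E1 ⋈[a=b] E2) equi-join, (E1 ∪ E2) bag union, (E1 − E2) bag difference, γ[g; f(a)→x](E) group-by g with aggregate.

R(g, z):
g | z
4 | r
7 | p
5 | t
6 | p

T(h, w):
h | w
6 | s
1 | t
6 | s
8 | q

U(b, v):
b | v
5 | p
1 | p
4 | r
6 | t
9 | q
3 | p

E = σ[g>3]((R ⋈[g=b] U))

σ filters on g, owned by the left side.
E' = (σ[g>3](R) ⋈[g=b] U)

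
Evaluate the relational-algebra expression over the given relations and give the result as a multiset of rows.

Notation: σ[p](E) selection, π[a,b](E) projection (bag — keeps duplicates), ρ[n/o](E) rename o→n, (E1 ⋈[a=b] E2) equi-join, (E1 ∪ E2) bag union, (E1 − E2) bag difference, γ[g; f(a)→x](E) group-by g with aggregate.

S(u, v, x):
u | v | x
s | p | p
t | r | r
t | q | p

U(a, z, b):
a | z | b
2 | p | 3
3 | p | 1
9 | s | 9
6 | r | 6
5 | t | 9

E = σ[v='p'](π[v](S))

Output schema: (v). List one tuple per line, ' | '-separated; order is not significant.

Subexpression sizes:
  S → 3
  π[v](S) → 3
  σ[v='p'](π[v](S)) → 1

== RESULT ==
v
p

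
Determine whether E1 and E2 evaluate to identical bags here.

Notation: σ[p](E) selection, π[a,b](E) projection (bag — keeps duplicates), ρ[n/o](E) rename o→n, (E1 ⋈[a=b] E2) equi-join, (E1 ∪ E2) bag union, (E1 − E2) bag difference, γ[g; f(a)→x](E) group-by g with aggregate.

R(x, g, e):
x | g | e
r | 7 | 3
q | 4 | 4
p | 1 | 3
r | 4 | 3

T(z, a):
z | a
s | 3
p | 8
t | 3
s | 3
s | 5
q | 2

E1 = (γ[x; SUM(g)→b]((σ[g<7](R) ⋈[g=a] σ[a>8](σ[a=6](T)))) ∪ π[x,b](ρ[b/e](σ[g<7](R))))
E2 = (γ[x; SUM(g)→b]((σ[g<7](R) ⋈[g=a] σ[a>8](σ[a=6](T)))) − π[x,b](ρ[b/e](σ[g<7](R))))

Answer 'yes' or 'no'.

E1 subexpression sizes:
  R → 4
  σ[g<7](R) → 3
  T → 6
  σ[a=6](T) → 0
  σ[a>8](σ[a=6](T)) → 0
  (σ[g<7](R) ⋈[g=a] σ[a>8](σ[a=6](T))) → 0
  γ[x; SUM(g)→b]((σ[g<7](R) ⋈[g=a] σ[a>8](σ[a=6](T)))) → 0
  R → 4
  σ[g<7](R) → 3
  ρ[b/e](σ[g<7](R)) → 3
  π[x,b](ρ[b/e](σ[g<7](R))) → 3
  (γ[x; SUM(g)→b]((σ[g<7](R) ⋈[g=a] σ[a>8](σ[a=6](T)))) ∪ π[x,b](ρ[b/e](σ[g<7](R)))) → 3
E2 subexpression sizes:
  R → 4
  σ[g<7](R) → 3
  T → 6
  σ[a=6](T) → 0
  σ[a>8](σ[a=6](T)) → 0
  (σ[g<7](R) ⋈[g=a] σ[a>8](σ[a=6](T))) → 0
  γ[x; SUM(g)→b]((σ[g<7](R) ⋈[g=a] σ[a>8](σ[a=6](T)))) → 0
  R → 4
  σ[g<7](R) → 3
  ρ[b/e](σ[g<7](R)) → 3
  π[x,b](ρ[b/e](σ[g<7](R))) → 3
  (γ[x; SUM(g)→b]((σ[g<7](R) ⋈[g=a] σ[a>8](σ[a=6](T)))) − π[x,b](ρ[b/e](σ[g<7](R)))) → 0

E1 result:
x | b
p | 3
q | 4
r | 3
E2 result:
x | b
(0 rows)
Witness: ('q', 4) appears 1× in E1 but 0× in E2.

no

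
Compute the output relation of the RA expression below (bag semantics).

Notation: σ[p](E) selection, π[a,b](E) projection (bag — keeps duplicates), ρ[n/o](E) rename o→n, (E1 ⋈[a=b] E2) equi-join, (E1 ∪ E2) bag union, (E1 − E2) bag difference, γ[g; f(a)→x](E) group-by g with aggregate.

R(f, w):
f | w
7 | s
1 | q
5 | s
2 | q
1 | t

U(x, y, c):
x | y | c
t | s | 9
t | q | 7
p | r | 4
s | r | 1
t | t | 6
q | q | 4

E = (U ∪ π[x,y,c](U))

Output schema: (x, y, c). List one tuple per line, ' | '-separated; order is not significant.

Subexpression sizes:
  U → 6
  U → 6
  π[x,y,c](U) → 6
  (U ∪ π[x,y,c](U)) → 12

== RESULT ==
x | y | c
p | r | 4
p | r | 4
q | q | 4
q | q | 4
s | r | 1
s | r | 1
t | q | 7
t | q | 7
t | s | 9
t | s | 9
t | t | 6
t | t | 6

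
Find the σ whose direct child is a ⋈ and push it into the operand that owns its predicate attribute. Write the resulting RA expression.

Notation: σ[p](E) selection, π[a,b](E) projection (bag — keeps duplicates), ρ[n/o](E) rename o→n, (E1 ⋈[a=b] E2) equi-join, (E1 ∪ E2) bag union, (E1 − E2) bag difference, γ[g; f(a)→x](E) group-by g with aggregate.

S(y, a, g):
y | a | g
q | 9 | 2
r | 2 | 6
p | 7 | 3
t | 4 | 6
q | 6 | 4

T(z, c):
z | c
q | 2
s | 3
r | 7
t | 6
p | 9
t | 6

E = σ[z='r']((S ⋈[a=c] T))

σ filters on z, owned by the right side.
E' = (S ⋈[a=c] σ[z='r'](T))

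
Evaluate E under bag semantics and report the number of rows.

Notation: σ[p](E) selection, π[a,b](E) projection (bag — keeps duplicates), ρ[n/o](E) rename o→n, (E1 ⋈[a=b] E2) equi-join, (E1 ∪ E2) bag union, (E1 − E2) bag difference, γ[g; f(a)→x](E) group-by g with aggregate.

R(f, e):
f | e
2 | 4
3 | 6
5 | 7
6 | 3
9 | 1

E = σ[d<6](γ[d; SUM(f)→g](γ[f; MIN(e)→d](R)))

Stepwise |·|:
  R → 5
  γ[f; MIN(e)→d](R) → 5
  γ[d; SUM(f)→g](γ[f; MIN(e)→d](R)) → 5
  σ[d<6](γ[d; SUM(f)→g](γ[f; MIN(e)→d](R))) → 3

|E| = 3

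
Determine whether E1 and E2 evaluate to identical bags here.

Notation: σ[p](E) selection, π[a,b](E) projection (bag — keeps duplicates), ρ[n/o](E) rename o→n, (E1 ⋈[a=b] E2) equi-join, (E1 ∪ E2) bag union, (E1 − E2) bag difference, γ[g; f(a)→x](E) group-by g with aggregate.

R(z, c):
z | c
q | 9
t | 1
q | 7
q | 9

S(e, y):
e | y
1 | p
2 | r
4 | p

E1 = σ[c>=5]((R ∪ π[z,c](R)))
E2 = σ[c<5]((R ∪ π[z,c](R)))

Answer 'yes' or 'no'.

E1 stepwise |·|:
  R → 4
  R → 4
  π[z,c](R) → 4
  (R ∪ π[z,c](R)) → 8
  σ[c>=5]((R ∪ π[z,c](R))) → 6
E2 stepwise |·|:
  R → 4
  R → 4
  π[z,c](R) → 4
  (R ∪ π[z,c](R)) → 8
  σ[c<5]((R ∪ π[z,c](R))) → 2

E1 result:
z | c
q | 7
q | 7
q | 9
q | 9
q | 9
q | 9
E2 result:
z | c
t | 1
t | 1
Witness: ('q', 9) appears 4× in E1 but 0× in E2.

no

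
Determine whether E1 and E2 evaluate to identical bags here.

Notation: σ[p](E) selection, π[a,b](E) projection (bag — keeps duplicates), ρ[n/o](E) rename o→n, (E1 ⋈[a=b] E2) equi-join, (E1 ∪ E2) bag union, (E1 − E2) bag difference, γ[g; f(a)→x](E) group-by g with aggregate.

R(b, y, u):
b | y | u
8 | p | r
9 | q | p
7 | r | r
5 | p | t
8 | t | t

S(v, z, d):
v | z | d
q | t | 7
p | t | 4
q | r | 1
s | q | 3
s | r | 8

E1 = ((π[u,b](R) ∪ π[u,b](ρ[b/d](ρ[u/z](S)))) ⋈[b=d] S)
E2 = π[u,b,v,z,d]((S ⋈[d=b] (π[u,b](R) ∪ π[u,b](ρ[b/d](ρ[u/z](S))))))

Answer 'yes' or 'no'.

E1 per-node cardinality:
  R → 5
  π[u,b](R) → 5
  S → 5
  ρ[u/z](S) → 5
  ρ[b/d](ρ[u/z](S)) → 5
  π[u,b](ρ[b/d](ρ[u/z](S))) → 5
  (π[u,b](R) ∪ π[u,b](ρ[b/d](ρ[u/z](S)))) → 10
  S → 5
  ((π[u,b](R) ∪ π[u,b](ρ[b/d](ρ[u/z](S)))) ⋈[b=d] S) → 8
E2 per-node cardinality:
  S → 5
  R → 5
  π[u,b](R) → 5
  S → 5
  ρ[u/z](S) → 5
  ρ[b/d](ρ[u/z](S)) → 5
  π[u,b](ρ[b/d](ρ[u/z](S))) → 5
  (π[u,b](R) ∪ π[u,b](ρ[b/d](ρ[u/z](S)))) → 10
  (S ⋈[d=b] (π[u,b](R) ∪ π[u,b](ρ[b/d](ρ[u/z](S))))) → 8
  π[u,b,v,z,d]((S ⋈[d=b] (π[u,b](R) ∪ π[u,b](ρ[b/d](ρ[u/z](S)))))) → 8

E1 and E2 produce the same multiset:
u | b | v | z | d
q | 3 | s | q | 3
r | 1 | q | r | 1
r | 7 | q | t | 7
r | 8 | s | r | 8
r | 8 | s | r | 8
t | 4 | p | t | 4
t | 7 | q | t | 7
t | 8 | s | r | 8

yes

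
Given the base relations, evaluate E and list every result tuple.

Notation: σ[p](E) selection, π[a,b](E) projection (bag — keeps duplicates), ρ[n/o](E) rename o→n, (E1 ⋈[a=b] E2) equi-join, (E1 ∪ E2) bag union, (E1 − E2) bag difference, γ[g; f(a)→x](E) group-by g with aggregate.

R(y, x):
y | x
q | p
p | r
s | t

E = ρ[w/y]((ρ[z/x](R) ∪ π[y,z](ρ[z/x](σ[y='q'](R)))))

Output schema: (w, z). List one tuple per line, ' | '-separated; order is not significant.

Per-node cardinality:
  R → 3
  ρ[z/x](R) → 3
  R → 3
  σ[y='q'](R) → 1
  ρ[z/x](σ[y='q'](R)) → 1
  π[y,z](ρ[z/x](σ[y='q'](R))) → 1
  (ρ[z/x](R) ∪ π[y,z](ρ[z/x](σ[y='q'](R)))) → 4
  ρ[w/y]((ρ[z/x](R) ∪ π[y,z](ρ[z/x](σ[y='q'](R))))) → 4

== RESULT ==
w | z
p | r
q | p
q | p
s | t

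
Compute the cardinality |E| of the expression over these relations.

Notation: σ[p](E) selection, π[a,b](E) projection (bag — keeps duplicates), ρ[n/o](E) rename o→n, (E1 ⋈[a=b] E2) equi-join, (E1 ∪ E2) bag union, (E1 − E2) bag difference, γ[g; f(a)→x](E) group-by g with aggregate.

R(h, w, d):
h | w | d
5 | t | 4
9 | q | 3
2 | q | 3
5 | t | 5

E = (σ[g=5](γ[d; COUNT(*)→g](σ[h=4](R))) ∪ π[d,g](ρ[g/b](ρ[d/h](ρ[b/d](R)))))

Row counts bottom-up:
  R → 4
  σ[h=4](R) → 0
  γ[d; COUNT(*)→g](σ[h=4](R)) → 0
  σ[g=5](γ[d; COUNT(*)→g](σ[h=4](R))) → 0
  R → 4
  ρ[b/d](R) → 4
  ρ[d/h](ρ[b/d](R)) → 4
  ρ[g/b](ρ[d/h](ρ[b/d](R))) → 4
  π[d,g](ρ[g/b](ρ[d/h](ρ[b/d](R)))) → 4
  (σ[g=5](γ[d; COUNT(*)→g](σ[h=4](R))) ∪ π[d,g](ρ[g/b](ρ[d/h](ρ[b/d](R))))) → 4

|E| = 4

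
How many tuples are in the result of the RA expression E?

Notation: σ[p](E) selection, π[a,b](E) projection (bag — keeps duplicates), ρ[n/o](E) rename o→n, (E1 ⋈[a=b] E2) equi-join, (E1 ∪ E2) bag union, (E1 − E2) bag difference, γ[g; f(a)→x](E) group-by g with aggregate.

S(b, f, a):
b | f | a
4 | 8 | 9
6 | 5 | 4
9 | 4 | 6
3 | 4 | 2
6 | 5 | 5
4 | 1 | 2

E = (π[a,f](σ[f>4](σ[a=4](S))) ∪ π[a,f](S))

Per-node cardinality:
  S → 6
  σ[a=4](S) → 1
  σ[f>4](σ[a=4](S)) → 1
  π[a,f](σ[f>4](σ[a=4](S))) → 1
  S → 6
  π[a,f](S) → 6
  (π[a,f](σ[f>4](σ[a=4](S))) ∪ π[a,f](S)) → 7

|E| = 7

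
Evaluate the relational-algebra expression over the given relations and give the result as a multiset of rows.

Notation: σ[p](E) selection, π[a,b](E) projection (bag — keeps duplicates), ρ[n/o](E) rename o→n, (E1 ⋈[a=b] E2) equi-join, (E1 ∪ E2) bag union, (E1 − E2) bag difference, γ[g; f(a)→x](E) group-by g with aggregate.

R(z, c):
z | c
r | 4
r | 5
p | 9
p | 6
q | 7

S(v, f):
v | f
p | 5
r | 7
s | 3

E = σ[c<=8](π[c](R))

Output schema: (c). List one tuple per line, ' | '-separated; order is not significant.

Row counts bottom-up:
  R → 5
  π[c](R) → 5
  σ[c<=8](π[c](R)) → 4

== RESULT ==
c
4
5
6
7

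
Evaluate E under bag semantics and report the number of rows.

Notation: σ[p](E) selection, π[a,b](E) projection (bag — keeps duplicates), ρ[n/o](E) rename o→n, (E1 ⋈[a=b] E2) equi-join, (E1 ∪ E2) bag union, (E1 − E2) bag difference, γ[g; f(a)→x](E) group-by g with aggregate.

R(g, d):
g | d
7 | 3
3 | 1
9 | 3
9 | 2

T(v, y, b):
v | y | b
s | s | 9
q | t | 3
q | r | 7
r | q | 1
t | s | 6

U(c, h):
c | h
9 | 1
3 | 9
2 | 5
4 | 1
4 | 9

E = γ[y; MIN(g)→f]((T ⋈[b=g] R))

Per-node cardinality:
  T → 5
  R → 4
  (T ⋈[b=g] R) → 4
  γ[y; MIN(g)→f]((T ⋈[b=g] R)) → 3

|E| = 3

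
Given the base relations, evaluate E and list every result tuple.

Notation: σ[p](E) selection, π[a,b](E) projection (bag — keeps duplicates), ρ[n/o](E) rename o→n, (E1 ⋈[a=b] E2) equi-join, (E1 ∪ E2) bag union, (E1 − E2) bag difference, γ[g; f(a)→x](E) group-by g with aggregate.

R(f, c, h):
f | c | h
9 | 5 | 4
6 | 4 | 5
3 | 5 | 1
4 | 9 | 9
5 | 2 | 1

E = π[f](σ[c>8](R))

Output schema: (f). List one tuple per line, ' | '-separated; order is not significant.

Row counts bottom-up:
  R → 5
  σ[c>8](R) → 1
  π[f](σ[c>8](R)) → 1

== RESULT ==
f
4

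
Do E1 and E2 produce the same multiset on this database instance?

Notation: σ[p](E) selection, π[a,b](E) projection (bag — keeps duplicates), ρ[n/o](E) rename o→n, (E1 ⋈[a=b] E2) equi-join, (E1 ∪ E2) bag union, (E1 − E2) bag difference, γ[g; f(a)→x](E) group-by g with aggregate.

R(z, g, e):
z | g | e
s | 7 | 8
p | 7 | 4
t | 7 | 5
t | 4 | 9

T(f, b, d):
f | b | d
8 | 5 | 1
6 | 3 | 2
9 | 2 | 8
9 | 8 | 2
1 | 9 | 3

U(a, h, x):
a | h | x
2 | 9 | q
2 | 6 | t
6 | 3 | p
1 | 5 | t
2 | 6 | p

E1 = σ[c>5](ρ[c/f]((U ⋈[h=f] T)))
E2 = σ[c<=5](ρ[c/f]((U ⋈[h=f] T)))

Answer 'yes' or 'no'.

E1 row counts bottom-up:
  U → 5
  T → 5
  (U ⋈[h=f] T) → 4
  ρ[c/f]((U ⋈[h=f] T)) → 4
  σ[c>5](ρ[c/f]((U ⋈[h=f] T))) → 4
E2 row counts bottom-up:
  U → 5
  T → 5
  (U ⋈[h=f] T) → 4
  ρ[c/f]((U ⋈[h=f] T)) → 4
  σ[c<=5](ρ[c/f]((U ⋈[h=f] T))) → 0

E1 result:
a | h | x | c | b | d
2 | 6 | p | 6 | 3 | 2
2 | 6 | t | 6 | 3 | 2
2 | 9 | q | 9 | 2 | 8
2 | 9 | q | 9 | 8 | 2
E2 result:
a | h | x | c | b | d
(0 rows)
Witness: (2, 6, 'p', 6, 3, 2) appears 1× in E1 but 0× in E2.

no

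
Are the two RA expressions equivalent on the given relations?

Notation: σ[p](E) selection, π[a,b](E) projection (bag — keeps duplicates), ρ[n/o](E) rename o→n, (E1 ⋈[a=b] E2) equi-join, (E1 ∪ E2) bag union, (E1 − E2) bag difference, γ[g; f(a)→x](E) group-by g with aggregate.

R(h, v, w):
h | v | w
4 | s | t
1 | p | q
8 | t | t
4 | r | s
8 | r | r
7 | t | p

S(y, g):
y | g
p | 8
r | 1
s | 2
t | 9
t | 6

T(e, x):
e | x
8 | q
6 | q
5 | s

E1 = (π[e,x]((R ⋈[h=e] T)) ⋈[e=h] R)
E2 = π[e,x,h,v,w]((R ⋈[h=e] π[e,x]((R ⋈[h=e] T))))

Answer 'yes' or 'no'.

E1 row counts bottom-up:
  R → 6
  T → 3
  (R ⋈[h=e] T) → 2
  π[e,x]((R ⋈[h=e] T)) → 2
  R → 6
  (π[e,x]((R ⋈[h=e] T)) ⋈[e=h] R) → 4
E2 row counts bottom-up:
  R → 6
  R → 6
  T → 3
  (R ⋈[h=e] T) → 2
  π[e,x]((R ⋈[h=e] T)) → 2
  (R ⋈[h=e] π[e,x]((R ⋈[h=e] T))) → 4
  π[e,x,h,v,w]((R ⋈[h=e] π[e,x]((R ⋈[h=e] T)))) → 4

E1 and E2 produce the same multiset:
e | x | h | v | w
8 | q | 8 | r | r
8 | q | 8 | r | r
8 | q | 8 | t | t
8 | q | 8 | t | t

yes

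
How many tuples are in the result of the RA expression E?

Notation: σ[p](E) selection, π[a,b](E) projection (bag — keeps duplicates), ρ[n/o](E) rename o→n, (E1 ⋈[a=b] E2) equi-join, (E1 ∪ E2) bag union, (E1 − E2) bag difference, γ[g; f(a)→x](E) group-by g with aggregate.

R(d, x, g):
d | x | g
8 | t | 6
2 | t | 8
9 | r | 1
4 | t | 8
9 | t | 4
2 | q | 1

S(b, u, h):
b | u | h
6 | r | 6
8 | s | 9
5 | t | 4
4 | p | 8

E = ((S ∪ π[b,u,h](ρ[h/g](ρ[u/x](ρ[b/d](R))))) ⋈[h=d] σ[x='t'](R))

Per-node cardinality:
  S → 4
  R → 6
  ρ[b/d](R) → 6
  ρ[u/x](ρ[b/d](R)) → 6
  ρ[h/g](ρ[u/x](ρ[b/d](R))) → 6
  π[b,u,h](ρ[h/g](ρ[u/x](ρ[b/d](R)))) → 6
  (S ∪ π[b,u,h](ρ[h/g](ρ[u/x](ρ[b/d](R))))) → 10
  R → 6
  σ[x='t'](R) → 4
  ((S ∪ π[b,u,h](ρ[h/g](ρ[u/x](ρ[b/d](R))))) ⋈[h=d] σ[x='t'](R)) → 6

|E| = 6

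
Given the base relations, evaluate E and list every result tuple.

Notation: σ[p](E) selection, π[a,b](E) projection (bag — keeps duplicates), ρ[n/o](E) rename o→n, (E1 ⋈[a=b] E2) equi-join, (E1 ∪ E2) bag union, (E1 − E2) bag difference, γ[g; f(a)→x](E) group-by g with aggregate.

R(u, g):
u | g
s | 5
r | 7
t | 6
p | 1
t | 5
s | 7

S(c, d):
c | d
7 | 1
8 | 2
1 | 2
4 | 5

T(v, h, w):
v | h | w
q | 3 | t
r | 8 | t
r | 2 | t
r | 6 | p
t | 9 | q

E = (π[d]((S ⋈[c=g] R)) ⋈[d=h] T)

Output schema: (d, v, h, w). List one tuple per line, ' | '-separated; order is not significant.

Stepwise |·|:
  S → 4
  R → 6
  (S ⋈[c=g] R) → 3
  π[d]((S ⋈[c=g] R)) → 3
  T → 5
  (π[d]((S ⋈[c=g] R)) ⋈[d=h] T) → 1

== RESULT ==
d | v | h | w
2 | r | 2 | t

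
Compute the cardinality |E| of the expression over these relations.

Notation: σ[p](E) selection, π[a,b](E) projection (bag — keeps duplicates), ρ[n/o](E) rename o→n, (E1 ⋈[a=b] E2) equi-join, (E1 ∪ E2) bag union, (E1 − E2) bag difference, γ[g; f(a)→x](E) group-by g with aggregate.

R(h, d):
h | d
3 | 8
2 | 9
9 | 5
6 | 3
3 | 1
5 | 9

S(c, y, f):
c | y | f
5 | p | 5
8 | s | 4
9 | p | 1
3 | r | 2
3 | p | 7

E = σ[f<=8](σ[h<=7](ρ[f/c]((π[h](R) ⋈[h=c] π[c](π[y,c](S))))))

Stepwise |·|:
  R → 6
  π[h](R) → 6
  S → 5
  π[y,c](S) → 5
  π[c](π[y,c](S)) → 5
  (π[h](R) ⋈[h=c] π[c](π[y,c](S))) → 6
  ρ[f/c]((π[h](R) ⋈[h=c] π[c](π[y,c](S)))) → 6
  σ[h<=7](ρ[f/c]((π[h](R) ⋈[h=c] π[c](π[y,c](S))))) → 5
  σ[f<=8](σ[h<=7](ρ[f/c]((π[h](R) ⋈[h=c] π[c](π[y,c](S)))))) → 5

|E| = 5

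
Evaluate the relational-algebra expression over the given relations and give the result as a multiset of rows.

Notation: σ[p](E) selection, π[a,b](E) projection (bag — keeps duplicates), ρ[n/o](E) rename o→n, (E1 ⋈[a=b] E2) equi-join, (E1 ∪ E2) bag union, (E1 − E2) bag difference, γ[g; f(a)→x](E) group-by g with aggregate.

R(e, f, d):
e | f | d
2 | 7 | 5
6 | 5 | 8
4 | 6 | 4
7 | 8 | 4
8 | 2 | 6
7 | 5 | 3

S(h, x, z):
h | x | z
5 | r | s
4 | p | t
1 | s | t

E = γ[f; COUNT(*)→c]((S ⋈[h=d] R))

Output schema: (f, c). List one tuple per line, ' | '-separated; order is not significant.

Per-node cardinality:
  S → 3
  R → 6
  (S ⋈[h=d] R) → 3
  γ[f; COUNT(*)→c]((S ⋈[h=d] R)) → 3

== RESULT ==
f | c
6 | 1
7 | 1
8 | 1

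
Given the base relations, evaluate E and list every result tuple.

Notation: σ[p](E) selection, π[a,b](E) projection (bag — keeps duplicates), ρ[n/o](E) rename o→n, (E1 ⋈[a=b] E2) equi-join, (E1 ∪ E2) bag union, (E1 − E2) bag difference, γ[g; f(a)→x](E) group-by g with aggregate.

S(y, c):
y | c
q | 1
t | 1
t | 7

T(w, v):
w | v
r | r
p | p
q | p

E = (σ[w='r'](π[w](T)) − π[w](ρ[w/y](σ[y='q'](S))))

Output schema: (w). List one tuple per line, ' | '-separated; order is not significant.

Row counts bottom-up:
  T → 3
  π[w](T) → 3
  σ[w='r'](π[w](T)) → 1
  S → 3
  σ[y='q'](S) → 1
  ρ[w/y](σ[y='q'](S)) → 1
  π[w](ρ[w/y](σ[y='q'](S))) → 1
  (σ[w='r'](π[w](T)) − π[w](ρ[w/y](σ[y='q'](S)))) → 1

== RESULT ==
w
r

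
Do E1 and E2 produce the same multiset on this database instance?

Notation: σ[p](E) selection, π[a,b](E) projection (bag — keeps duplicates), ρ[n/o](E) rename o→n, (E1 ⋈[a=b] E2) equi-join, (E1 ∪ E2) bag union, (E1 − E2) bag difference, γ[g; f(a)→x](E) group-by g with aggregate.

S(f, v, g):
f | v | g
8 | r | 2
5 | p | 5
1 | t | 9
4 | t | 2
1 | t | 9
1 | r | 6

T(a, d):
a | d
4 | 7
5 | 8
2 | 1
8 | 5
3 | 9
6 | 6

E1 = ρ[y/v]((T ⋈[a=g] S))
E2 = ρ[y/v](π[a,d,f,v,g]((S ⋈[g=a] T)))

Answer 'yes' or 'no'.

E1 row counts bottom-up:
  T → 6
  S → 6
  (T ⋈[a=g] S) → 4
  ρ[y/v]((T ⋈[a=g] S)) → 4
E2 row counts bottom-up:
  S → 6
  T → 6
  (S ⋈[g=a] T) → 4
  π[a,d,f,v,g]((S ⋈[g=a] T)) → 4
  ρ[y/v](π[a,d,f,v,g]((S ⋈[g=a] T))) → 4

E1 and E2 produce the same multiset:
a | d | f | y | g
2 | 1 | 4 | t | 2
2 | 1 | 8 | r | 2
5 | 8 | 5 | p | 5
6 | 6 | 1 | r | 6

yes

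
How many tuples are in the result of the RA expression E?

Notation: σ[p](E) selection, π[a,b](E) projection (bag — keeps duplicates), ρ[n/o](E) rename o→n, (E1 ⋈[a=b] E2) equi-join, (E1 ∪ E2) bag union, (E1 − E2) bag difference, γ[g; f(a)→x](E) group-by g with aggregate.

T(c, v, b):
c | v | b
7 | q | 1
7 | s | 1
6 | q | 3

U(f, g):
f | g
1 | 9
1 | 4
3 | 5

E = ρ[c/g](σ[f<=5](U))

Per-node cardinality:
  U → 3
  σ[f<=5](U) → 3
  ρ[c/g](σ[f<=5](U)) → 3

|E| = 3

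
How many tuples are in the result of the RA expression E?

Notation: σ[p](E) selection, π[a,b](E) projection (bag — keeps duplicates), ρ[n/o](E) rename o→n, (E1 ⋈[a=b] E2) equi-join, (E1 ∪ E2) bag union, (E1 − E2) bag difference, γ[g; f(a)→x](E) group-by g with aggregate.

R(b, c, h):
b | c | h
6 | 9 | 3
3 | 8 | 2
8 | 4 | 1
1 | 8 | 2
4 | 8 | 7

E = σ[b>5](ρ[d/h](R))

Per-node cardinality:
  R → 5
  ρ[d/h](R) → 5
  σ[b>5](ρ[d/h](R)) → 2

|E| = 2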